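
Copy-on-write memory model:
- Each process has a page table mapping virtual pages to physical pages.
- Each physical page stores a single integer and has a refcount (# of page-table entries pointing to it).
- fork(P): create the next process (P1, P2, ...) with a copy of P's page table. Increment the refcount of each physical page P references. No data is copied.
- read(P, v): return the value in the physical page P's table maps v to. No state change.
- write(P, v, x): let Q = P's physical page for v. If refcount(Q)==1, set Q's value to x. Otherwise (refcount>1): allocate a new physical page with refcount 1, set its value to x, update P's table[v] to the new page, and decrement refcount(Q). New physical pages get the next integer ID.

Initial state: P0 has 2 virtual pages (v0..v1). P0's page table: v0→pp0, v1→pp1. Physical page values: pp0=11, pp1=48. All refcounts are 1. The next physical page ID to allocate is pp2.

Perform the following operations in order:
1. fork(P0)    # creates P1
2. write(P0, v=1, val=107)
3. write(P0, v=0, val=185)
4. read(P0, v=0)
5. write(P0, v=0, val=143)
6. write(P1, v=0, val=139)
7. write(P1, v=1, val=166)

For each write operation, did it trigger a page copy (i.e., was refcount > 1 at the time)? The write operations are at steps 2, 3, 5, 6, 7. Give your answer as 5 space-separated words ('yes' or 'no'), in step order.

Op 1: fork(P0) -> P1. 2 ppages; refcounts: pp0:2 pp1:2
Op 2: write(P0, v1, 107). refcount(pp1)=2>1 -> COPY to pp2. 3 ppages; refcounts: pp0:2 pp1:1 pp2:1
Op 3: write(P0, v0, 185). refcount(pp0)=2>1 -> COPY to pp3. 4 ppages; refcounts: pp0:1 pp1:1 pp2:1 pp3:1
Op 4: read(P0, v0) -> 185. No state change.
Op 5: write(P0, v0, 143). refcount(pp3)=1 -> write in place. 4 ppages; refcounts: pp0:1 pp1:1 pp2:1 pp3:1
Op 6: write(P1, v0, 139). refcount(pp0)=1 -> write in place. 4 ppages; refcounts: pp0:1 pp1:1 pp2:1 pp3:1
Op 7: write(P1, v1, 166). refcount(pp1)=1 -> write in place. 4 ppages; refcounts: pp0:1 pp1:1 pp2:1 pp3:1

yes yes no no no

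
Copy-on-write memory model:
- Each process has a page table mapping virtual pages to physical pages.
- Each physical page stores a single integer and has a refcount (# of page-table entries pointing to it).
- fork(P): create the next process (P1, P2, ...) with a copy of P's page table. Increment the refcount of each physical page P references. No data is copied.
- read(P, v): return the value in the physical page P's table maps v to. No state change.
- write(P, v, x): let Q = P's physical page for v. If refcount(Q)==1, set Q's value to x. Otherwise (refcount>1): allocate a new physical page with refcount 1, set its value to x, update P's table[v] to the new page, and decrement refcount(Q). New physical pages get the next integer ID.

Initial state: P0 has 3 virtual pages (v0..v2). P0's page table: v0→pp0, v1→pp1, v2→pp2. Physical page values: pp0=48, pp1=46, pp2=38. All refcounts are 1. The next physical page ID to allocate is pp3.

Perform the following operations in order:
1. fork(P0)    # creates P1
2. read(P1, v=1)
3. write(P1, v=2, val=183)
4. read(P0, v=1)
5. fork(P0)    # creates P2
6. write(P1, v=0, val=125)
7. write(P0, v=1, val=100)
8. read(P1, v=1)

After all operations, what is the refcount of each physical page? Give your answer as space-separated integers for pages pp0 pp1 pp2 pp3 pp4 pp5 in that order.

Op 1: fork(P0) -> P1. 3 ppages; refcounts: pp0:2 pp1:2 pp2:2
Op 2: read(P1, v1) -> 46. No state change.
Op 3: write(P1, v2, 183). refcount(pp2)=2>1 -> COPY to pp3. 4 ppages; refcounts: pp0:2 pp1:2 pp2:1 pp3:1
Op 4: read(P0, v1) -> 46. No state change.
Op 5: fork(P0) -> P2. 4 ppages; refcounts: pp0:3 pp1:3 pp2:2 pp3:1
Op 6: write(P1, v0, 125). refcount(pp0)=3>1 -> COPY to pp4. 5 ppages; refcounts: pp0:2 pp1:3 pp2:2 pp3:1 pp4:1
Op 7: write(P0, v1, 100). refcount(pp1)=3>1 -> COPY to pp5. 6 ppages; refcounts: pp0:2 pp1:2 pp2:2 pp3:1 pp4:1 pp5:1
Op 8: read(P1, v1) -> 46. No state change.

Answer: 2 2 2 1 1 1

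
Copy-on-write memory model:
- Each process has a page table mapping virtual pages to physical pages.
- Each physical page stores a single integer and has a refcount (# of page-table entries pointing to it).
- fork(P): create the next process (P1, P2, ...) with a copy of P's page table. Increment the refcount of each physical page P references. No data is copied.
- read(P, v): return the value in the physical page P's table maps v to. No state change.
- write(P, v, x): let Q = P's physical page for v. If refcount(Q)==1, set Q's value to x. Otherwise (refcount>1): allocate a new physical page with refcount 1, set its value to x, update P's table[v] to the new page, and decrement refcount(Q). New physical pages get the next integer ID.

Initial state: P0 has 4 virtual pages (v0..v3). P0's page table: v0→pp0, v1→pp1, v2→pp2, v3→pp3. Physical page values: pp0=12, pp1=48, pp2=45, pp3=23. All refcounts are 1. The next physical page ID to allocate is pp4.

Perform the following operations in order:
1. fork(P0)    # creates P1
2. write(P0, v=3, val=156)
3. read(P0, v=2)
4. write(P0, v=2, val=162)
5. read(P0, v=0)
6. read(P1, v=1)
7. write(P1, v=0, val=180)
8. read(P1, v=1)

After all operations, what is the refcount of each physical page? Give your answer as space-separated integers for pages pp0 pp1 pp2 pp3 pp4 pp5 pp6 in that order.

Answer: 1 2 1 1 1 1 1

Derivation:
Op 1: fork(P0) -> P1. 4 ppages; refcounts: pp0:2 pp1:2 pp2:2 pp3:2
Op 2: write(P0, v3, 156). refcount(pp3)=2>1 -> COPY to pp4. 5 ppages; refcounts: pp0:2 pp1:2 pp2:2 pp3:1 pp4:1
Op 3: read(P0, v2) -> 45. No state change.
Op 4: write(P0, v2, 162). refcount(pp2)=2>1 -> COPY to pp5. 6 ppages; refcounts: pp0:2 pp1:2 pp2:1 pp3:1 pp4:1 pp5:1
Op 5: read(P0, v0) -> 12. No state change.
Op 6: read(P1, v1) -> 48. No state change.
Op 7: write(P1, v0, 180). refcount(pp0)=2>1 -> COPY to pp6. 7 ppages; refcounts: pp0:1 pp1:2 pp2:1 pp3:1 pp4:1 pp5:1 pp6:1
Op 8: read(P1, v1) -> 48. No state change.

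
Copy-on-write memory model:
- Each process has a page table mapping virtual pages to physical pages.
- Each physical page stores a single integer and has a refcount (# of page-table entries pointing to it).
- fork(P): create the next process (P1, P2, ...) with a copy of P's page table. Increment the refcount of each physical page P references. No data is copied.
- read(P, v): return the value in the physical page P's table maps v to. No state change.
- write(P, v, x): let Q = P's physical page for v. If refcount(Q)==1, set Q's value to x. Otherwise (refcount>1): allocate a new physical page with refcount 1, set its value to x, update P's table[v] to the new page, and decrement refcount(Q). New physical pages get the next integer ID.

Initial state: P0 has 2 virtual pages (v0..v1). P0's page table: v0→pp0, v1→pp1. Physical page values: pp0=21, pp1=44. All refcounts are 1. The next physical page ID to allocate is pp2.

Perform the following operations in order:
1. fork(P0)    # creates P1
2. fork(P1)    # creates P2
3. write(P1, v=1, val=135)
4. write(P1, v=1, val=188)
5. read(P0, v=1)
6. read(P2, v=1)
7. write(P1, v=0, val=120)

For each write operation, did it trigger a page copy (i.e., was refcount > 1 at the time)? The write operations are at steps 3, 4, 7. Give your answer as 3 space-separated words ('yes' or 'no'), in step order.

Op 1: fork(P0) -> P1. 2 ppages; refcounts: pp0:2 pp1:2
Op 2: fork(P1) -> P2. 2 ppages; refcounts: pp0:3 pp1:3
Op 3: write(P1, v1, 135). refcount(pp1)=3>1 -> COPY to pp2. 3 ppages; refcounts: pp0:3 pp1:2 pp2:1
Op 4: write(P1, v1, 188). refcount(pp2)=1 -> write in place. 3 ppages; refcounts: pp0:3 pp1:2 pp2:1
Op 5: read(P0, v1) -> 44. No state change.
Op 6: read(P2, v1) -> 44. No state change.
Op 7: write(P1, v0, 120). refcount(pp0)=3>1 -> COPY to pp3. 4 ppages; refcounts: pp0:2 pp1:2 pp2:1 pp3:1

yes no yes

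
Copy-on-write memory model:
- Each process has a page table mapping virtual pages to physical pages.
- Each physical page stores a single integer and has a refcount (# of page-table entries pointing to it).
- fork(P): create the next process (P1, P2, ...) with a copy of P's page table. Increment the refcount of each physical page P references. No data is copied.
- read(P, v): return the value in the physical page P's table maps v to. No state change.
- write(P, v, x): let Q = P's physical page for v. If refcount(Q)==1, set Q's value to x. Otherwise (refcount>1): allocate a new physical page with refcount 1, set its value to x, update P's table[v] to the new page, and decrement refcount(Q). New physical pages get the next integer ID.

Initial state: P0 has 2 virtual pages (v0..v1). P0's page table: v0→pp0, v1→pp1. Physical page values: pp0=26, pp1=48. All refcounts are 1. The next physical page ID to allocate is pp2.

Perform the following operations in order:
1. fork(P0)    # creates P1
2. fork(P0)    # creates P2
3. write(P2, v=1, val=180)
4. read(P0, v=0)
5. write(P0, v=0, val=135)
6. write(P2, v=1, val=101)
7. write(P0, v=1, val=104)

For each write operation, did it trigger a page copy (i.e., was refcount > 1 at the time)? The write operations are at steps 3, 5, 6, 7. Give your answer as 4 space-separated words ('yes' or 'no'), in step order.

Op 1: fork(P0) -> P1. 2 ppages; refcounts: pp0:2 pp1:2
Op 2: fork(P0) -> P2. 2 ppages; refcounts: pp0:3 pp1:3
Op 3: write(P2, v1, 180). refcount(pp1)=3>1 -> COPY to pp2. 3 ppages; refcounts: pp0:3 pp1:2 pp2:1
Op 4: read(P0, v0) -> 26. No state change.
Op 5: write(P0, v0, 135). refcount(pp0)=3>1 -> COPY to pp3. 4 ppages; refcounts: pp0:2 pp1:2 pp2:1 pp3:1
Op 6: write(P2, v1, 101). refcount(pp2)=1 -> write in place. 4 ppages; refcounts: pp0:2 pp1:2 pp2:1 pp3:1
Op 7: write(P0, v1, 104). refcount(pp1)=2>1 -> COPY to pp4. 5 ppages; refcounts: pp0:2 pp1:1 pp2:1 pp3:1 pp4:1

yes yes no yes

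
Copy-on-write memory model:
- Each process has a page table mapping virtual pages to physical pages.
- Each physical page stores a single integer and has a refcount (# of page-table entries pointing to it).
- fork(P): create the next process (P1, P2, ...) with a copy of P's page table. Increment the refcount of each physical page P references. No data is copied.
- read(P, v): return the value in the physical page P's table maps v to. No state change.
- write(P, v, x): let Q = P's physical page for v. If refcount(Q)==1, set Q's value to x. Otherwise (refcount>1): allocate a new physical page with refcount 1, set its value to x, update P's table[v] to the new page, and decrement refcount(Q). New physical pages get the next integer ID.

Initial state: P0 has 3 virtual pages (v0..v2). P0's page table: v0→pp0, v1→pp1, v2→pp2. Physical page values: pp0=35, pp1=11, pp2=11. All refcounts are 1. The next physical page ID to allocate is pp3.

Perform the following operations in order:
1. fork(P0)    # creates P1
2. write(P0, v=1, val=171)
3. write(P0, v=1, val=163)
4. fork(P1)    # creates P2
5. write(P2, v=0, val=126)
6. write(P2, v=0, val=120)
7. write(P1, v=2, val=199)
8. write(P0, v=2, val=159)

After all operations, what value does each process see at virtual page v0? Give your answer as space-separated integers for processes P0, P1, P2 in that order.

Answer: 35 35 120

Derivation:
Op 1: fork(P0) -> P1. 3 ppages; refcounts: pp0:2 pp1:2 pp2:2
Op 2: write(P0, v1, 171). refcount(pp1)=2>1 -> COPY to pp3. 4 ppages; refcounts: pp0:2 pp1:1 pp2:2 pp3:1
Op 3: write(P0, v1, 163). refcount(pp3)=1 -> write in place. 4 ppages; refcounts: pp0:2 pp1:1 pp2:2 pp3:1
Op 4: fork(P1) -> P2. 4 ppages; refcounts: pp0:3 pp1:2 pp2:3 pp3:1
Op 5: write(P2, v0, 126). refcount(pp0)=3>1 -> COPY to pp4. 5 ppages; refcounts: pp0:2 pp1:2 pp2:3 pp3:1 pp4:1
Op 6: write(P2, v0, 120). refcount(pp4)=1 -> write in place. 5 ppages; refcounts: pp0:2 pp1:2 pp2:3 pp3:1 pp4:1
Op 7: write(P1, v2, 199). refcount(pp2)=3>1 -> COPY to pp5. 6 ppages; refcounts: pp0:2 pp1:2 pp2:2 pp3:1 pp4:1 pp5:1
Op 8: write(P0, v2, 159). refcount(pp2)=2>1 -> COPY to pp6. 7 ppages; refcounts: pp0:2 pp1:2 pp2:1 pp3:1 pp4:1 pp5:1 pp6:1
P0: v0 -> pp0 = 35
P1: v0 -> pp0 = 35
P2: v0 -> pp4 = 120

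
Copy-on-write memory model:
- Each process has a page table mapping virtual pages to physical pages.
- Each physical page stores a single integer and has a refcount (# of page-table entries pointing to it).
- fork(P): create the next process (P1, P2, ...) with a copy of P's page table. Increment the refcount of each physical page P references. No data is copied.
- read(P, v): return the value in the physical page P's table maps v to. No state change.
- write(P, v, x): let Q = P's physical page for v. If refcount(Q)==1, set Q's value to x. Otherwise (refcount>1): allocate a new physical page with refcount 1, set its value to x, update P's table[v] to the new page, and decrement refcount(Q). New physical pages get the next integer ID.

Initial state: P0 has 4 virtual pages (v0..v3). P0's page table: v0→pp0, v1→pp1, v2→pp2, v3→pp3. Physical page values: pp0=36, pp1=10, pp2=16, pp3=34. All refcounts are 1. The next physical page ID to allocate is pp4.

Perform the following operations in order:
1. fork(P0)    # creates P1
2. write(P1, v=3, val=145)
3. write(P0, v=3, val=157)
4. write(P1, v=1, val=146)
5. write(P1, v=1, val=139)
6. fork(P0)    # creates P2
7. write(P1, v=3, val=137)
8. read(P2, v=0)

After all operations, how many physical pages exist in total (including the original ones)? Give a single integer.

Answer: 6

Derivation:
Op 1: fork(P0) -> P1. 4 ppages; refcounts: pp0:2 pp1:2 pp2:2 pp3:2
Op 2: write(P1, v3, 145). refcount(pp3)=2>1 -> COPY to pp4. 5 ppages; refcounts: pp0:2 pp1:2 pp2:2 pp3:1 pp4:1
Op 3: write(P0, v3, 157). refcount(pp3)=1 -> write in place. 5 ppages; refcounts: pp0:2 pp1:2 pp2:2 pp3:1 pp4:1
Op 4: write(P1, v1, 146). refcount(pp1)=2>1 -> COPY to pp5. 6 ppages; refcounts: pp0:2 pp1:1 pp2:2 pp3:1 pp4:1 pp5:1
Op 5: write(P1, v1, 139). refcount(pp5)=1 -> write in place. 6 ppages; refcounts: pp0:2 pp1:1 pp2:2 pp3:1 pp4:1 pp5:1
Op 6: fork(P0) -> P2. 6 ppages; refcounts: pp0:3 pp1:2 pp2:3 pp3:2 pp4:1 pp5:1
Op 7: write(P1, v3, 137). refcount(pp4)=1 -> write in place. 6 ppages; refcounts: pp0:3 pp1:2 pp2:3 pp3:2 pp4:1 pp5:1
Op 8: read(P2, v0) -> 36. No state change.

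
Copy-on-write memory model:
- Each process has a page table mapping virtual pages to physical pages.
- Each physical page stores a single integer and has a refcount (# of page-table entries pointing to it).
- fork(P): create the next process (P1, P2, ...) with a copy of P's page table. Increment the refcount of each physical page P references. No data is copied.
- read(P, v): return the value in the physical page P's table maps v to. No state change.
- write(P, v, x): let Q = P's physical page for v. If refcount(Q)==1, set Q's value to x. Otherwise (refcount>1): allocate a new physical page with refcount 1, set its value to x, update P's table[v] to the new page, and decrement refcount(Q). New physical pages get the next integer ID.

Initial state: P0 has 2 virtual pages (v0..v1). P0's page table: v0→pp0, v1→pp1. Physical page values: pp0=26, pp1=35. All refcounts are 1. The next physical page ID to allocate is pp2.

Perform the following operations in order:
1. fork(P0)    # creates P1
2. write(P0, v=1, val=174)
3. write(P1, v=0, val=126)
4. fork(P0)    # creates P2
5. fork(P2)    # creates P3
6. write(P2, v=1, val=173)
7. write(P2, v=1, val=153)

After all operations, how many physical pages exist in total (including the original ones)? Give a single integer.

Answer: 5

Derivation:
Op 1: fork(P0) -> P1. 2 ppages; refcounts: pp0:2 pp1:2
Op 2: write(P0, v1, 174). refcount(pp1)=2>1 -> COPY to pp2. 3 ppages; refcounts: pp0:2 pp1:1 pp2:1
Op 3: write(P1, v0, 126). refcount(pp0)=2>1 -> COPY to pp3. 4 ppages; refcounts: pp0:1 pp1:1 pp2:1 pp3:1
Op 4: fork(P0) -> P2. 4 ppages; refcounts: pp0:2 pp1:1 pp2:2 pp3:1
Op 5: fork(P2) -> P3. 4 ppages; refcounts: pp0:3 pp1:1 pp2:3 pp3:1
Op 6: write(P2, v1, 173). refcount(pp2)=3>1 -> COPY to pp4. 5 ppages; refcounts: pp0:3 pp1:1 pp2:2 pp3:1 pp4:1
Op 7: write(P2, v1, 153). refcount(pp4)=1 -> write in place. 5 ppages; refcounts: pp0:3 pp1:1 pp2:2 pp3:1 pp4:1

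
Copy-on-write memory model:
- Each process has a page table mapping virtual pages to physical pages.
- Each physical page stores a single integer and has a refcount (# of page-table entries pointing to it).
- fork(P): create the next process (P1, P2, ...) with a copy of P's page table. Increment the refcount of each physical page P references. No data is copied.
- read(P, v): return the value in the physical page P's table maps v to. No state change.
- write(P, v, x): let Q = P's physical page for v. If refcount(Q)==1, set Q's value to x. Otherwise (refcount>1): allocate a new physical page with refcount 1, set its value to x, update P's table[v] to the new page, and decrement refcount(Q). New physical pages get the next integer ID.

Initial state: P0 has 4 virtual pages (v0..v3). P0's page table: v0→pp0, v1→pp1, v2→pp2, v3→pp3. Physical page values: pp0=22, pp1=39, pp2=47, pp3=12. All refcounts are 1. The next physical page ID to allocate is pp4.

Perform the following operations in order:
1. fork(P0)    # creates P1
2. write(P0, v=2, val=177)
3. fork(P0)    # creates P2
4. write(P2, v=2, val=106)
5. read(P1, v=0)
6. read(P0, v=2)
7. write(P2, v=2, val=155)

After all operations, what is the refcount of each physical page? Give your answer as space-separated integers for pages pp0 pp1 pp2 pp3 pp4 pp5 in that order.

Answer: 3 3 1 3 1 1

Derivation:
Op 1: fork(P0) -> P1. 4 ppages; refcounts: pp0:2 pp1:2 pp2:2 pp3:2
Op 2: write(P0, v2, 177). refcount(pp2)=2>1 -> COPY to pp4. 5 ppages; refcounts: pp0:2 pp1:2 pp2:1 pp3:2 pp4:1
Op 3: fork(P0) -> P2. 5 ppages; refcounts: pp0:3 pp1:3 pp2:1 pp3:3 pp4:2
Op 4: write(P2, v2, 106). refcount(pp4)=2>1 -> COPY to pp5. 6 ppages; refcounts: pp0:3 pp1:3 pp2:1 pp3:3 pp4:1 pp5:1
Op 5: read(P1, v0) -> 22. No state change.
Op 6: read(P0, v2) -> 177. No state change.
Op 7: write(P2, v2, 155). refcount(pp5)=1 -> write in place. 6 ppages; refcounts: pp0:3 pp1:3 pp2:1 pp3:3 pp4:1 pp5:1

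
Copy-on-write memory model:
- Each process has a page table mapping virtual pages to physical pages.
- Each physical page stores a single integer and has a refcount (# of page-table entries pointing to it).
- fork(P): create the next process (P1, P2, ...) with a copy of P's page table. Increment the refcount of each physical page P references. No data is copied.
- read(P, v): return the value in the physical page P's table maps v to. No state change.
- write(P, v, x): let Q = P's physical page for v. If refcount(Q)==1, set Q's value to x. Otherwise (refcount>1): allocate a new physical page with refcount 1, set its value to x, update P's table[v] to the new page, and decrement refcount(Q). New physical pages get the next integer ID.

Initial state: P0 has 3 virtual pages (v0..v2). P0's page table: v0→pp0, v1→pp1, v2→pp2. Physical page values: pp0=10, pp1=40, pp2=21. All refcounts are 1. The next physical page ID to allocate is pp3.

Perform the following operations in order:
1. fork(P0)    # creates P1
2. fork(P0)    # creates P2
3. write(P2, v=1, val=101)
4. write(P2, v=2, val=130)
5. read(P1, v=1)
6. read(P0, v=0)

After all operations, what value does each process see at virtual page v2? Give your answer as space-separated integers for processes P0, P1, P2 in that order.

Answer: 21 21 130

Derivation:
Op 1: fork(P0) -> P1. 3 ppages; refcounts: pp0:2 pp1:2 pp2:2
Op 2: fork(P0) -> P2. 3 ppages; refcounts: pp0:3 pp1:3 pp2:3
Op 3: write(P2, v1, 101). refcount(pp1)=3>1 -> COPY to pp3. 4 ppages; refcounts: pp0:3 pp1:2 pp2:3 pp3:1
Op 4: write(P2, v2, 130). refcount(pp2)=3>1 -> COPY to pp4. 5 ppages; refcounts: pp0:3 pp1:2 pp2:2 pp3:1 pp4:1
Op 5: read(P1, v1) -> 40. No state change.
Op 6: read(P0, v0) -> 10. No state change.
P0: v2 -> pp2 = 21
P1: v2 -> pp2 = 21
P2: v2 -> pp4 = 130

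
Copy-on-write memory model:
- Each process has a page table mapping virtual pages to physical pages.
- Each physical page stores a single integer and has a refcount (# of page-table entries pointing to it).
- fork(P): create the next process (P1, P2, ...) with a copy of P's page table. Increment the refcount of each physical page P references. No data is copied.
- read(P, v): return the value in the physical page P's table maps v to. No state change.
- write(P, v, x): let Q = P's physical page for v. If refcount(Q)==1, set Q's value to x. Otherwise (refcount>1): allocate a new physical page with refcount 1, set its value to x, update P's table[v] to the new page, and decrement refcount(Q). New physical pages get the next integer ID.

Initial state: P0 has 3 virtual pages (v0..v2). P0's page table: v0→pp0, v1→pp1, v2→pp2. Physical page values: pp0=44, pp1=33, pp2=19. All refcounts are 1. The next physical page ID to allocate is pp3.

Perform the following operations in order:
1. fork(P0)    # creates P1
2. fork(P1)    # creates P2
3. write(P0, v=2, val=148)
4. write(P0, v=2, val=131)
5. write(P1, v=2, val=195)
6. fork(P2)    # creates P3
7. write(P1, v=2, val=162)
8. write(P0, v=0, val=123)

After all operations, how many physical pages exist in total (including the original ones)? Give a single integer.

Answer: 6

Derivation:
Op 1: fork(P0) -> P1. 3 ppages; refcounts: pp0:2 pp1:2 pp2:2
Op 2: fork(P1) -> P2. 3 ppages; refcounts: pp0:3 pp1:3 pp2:3
Op 3: write(P0, v2, 148). refcount(pp2)=3>1 -> COPY to pp3. 4 ppages; refcounts: pp0:3 pp1:3 pp2:2 pp3:1
Op 4: write(P0, v2, 131). refcount(pp3)=1 -> write in place. 4 ppages; refcounts: pp0:3 pp1:3 pp2:2 pp3:1
Op 5: write(P1, v2, 195). refcount(pp2)=2>1 -> COPY to pp4. 5 ppages; refcounts: pp0:3 pp1:3 pp2:1 pp3:1 pp4:1
Op 6: fork(P2) -> P3. 5 ppages; refcounts: pp0:4 pp1:4 pp2:2 pp3:1 pp4:1
Op 7: write(P1, v2, 162). refcount(pp4)=1 -> write in place. 5 ppages; refcounts: pp0:4 pp1:4 pp2:2 pp3:1 pp4:1
Op 8: write(P0, v0, 123). refcount(pp0)=4>1 -> COPY to pp5. 6 ppages; refcounts: pp0:3 pp1:4 pp2:2 pp3:1 pp4:1 pp5:1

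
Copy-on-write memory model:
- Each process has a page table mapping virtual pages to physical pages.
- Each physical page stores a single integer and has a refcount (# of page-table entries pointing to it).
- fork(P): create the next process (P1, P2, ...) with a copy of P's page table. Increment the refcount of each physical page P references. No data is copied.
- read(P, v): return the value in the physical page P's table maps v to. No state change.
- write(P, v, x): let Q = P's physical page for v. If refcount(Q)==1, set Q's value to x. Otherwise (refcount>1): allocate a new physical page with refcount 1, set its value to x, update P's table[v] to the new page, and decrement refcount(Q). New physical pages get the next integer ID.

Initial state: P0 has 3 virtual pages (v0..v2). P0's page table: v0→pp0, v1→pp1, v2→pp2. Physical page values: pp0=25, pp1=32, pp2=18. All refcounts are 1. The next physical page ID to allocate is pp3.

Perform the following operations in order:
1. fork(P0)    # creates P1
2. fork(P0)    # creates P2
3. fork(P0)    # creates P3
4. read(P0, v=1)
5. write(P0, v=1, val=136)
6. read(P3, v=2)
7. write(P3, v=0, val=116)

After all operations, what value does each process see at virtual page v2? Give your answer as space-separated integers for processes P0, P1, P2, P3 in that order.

Op 1: fork(P0) -> P1. 3 ppages; refcounts: pp0:2 pp1:2 pp2:2
Op 2: fork(P0) -> P2. 3 ppages; refcounts: pp0:3 pp1:3 pp2:3
Op 3: fork(P0) -> P3. 3 ppages; refcounts: pp0:4 pp1:4 pp2:4
Op 4: read(P0, v1) -> 32. No state change.
Op 5: write(P0, v1, 136). refcount(pp1)=4>1 -> COPY to pp3. 4 ppages; refcounts: pp0:4 pp1:3 pp2:4 pp3:1
Op 6: read(P3, v2) -> 18. No state change.
Op 7: write(P3, v0, 116). refcount(pp0)=4>1 -> COPY to pp4. 5 ppages; refcounts: pp0:3 pp1:3 pp2:4 pp3:1 pp4:1
P0: v2 -> pp2 = 18
P1: v2 -> pp2 = 18
P2: v2 -> pp2 = 18
P3: v2 -> pp2 = 18

Answer: 18 18 18 18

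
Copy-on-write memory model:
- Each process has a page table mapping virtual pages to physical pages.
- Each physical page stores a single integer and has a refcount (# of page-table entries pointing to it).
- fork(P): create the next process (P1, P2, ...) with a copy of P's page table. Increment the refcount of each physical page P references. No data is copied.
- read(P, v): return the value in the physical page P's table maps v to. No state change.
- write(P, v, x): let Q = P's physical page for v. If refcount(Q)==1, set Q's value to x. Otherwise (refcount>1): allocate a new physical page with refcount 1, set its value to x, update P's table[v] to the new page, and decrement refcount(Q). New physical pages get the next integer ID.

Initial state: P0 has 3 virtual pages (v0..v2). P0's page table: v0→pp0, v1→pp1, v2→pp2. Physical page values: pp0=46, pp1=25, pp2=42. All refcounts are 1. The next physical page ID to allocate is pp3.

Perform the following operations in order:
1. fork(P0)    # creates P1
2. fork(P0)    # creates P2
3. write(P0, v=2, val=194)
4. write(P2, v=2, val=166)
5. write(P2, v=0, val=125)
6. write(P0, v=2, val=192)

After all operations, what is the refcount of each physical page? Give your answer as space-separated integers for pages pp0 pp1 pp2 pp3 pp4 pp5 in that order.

Op 1: fork(P0) -> P1. 3 ppages; refcounts: pp0:2 pp1:2 pp2:2
Op 2: fork(P0) -> P2. 3 ppages; refcounts: pp0:3 pp1:3 pp2:3
Op 3: write(P0, v2, 194). refcount(pp2)=3>1 -> COPY to pp3. 4 ppages; refcounts: pp0:3 pp1:3 pp2:2 pp3:1
Op 4: write(P2, v2, 166). refcount(pp2)=2>1 -> COPY to pp4. 5 ppages; refcounts: pp0:3 pp1:3 pp2:1 pp3:1 pp4:1
Op 5: write(P2, v0, 125). refcount(pp0)=3>1 -> COPY to pp5. 6 ppages; refcounts: pp0:2 pp1:3 pp2:1 pp3:1 pp4:1 pp5:1
Op 6: write(P0, v2, 192). refcount(pp3)=1 -> write in place. 6 ppages; refcounts: pp0:2 pp1:3 pp2:1 pp3:1 pp4:1 pp5:1

Answer: 2 3 1 1 1 1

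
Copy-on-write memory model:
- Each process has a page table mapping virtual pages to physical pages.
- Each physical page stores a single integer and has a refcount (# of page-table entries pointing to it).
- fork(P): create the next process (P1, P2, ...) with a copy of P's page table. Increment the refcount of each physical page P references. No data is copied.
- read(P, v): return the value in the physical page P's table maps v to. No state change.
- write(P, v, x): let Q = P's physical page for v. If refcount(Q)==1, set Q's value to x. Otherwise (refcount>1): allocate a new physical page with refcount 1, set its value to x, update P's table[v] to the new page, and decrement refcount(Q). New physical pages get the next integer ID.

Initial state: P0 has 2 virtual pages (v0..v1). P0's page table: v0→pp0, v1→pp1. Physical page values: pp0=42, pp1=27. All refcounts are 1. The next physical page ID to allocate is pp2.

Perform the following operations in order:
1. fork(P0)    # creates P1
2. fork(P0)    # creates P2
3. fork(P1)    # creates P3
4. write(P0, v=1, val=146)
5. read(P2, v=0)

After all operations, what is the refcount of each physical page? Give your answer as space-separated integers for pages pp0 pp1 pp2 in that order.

Answer: 4 3 1

Derivation:
Op 1: fork(P0) -> P1. 2 ppages; refcounts: pp0:2 pp1:2
Op 2: fork(P0) -> P2. 2 ppages; refcounts: pp0:3 pp1:3
Op 3: fork(P1) -> P3. 2 ppages; refcounts: pp0:4 pp1:4
Op 4: write(P0, v1, 146). refcount(pp1)=4>1 -> COPY to pp2. 3 ppages; refcounts: pp0:4 pp1:3 pp2:1
Op 5: read(P2, v0) -> 42. No state change.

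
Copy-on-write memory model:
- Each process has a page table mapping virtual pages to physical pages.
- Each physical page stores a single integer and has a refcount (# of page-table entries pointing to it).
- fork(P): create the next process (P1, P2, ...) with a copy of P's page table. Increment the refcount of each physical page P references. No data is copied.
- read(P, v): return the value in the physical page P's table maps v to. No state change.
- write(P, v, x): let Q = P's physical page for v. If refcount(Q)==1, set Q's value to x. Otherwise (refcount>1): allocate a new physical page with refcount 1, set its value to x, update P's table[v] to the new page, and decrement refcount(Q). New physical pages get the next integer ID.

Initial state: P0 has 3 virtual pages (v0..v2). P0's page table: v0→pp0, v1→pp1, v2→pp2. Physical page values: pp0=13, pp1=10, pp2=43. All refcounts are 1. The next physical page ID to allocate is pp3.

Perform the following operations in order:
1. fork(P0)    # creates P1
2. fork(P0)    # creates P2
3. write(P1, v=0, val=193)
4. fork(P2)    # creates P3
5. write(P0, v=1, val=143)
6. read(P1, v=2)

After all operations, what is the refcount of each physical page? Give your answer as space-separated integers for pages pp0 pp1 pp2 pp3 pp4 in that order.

Answer: 3 3 4 1 1

Derivation:
Op 1: fork(P0) -> P1. 3 ppages; refcounts: pp0:2 pp1:2 pp2:2
Op 2: fork(P0) -> P2. 3 ppages; refcounts: pp0:3 pp1:3 pp2:3
Op 3: write(P1, v0, 193). refcount(pp0)=3>1 -> COPY to pp3. 4 ppages; refcounts: pp0:2 pp1:3 pp2:3 pp3:1
Op 4: fork(P2) -> P3. 4 ppages; refcounts: pp0:3 pp1:4 pp2:4 pp3:1
Op 5: write(P0, v1, 143). refcount(pp1)=4>1 -> COPY to pp4. 5 ppages; refcounts: pp0:3 pp1:3 pp2:4 pp3:1 pp4:1
Op 6: read(P1, v2) -> 43. No state change.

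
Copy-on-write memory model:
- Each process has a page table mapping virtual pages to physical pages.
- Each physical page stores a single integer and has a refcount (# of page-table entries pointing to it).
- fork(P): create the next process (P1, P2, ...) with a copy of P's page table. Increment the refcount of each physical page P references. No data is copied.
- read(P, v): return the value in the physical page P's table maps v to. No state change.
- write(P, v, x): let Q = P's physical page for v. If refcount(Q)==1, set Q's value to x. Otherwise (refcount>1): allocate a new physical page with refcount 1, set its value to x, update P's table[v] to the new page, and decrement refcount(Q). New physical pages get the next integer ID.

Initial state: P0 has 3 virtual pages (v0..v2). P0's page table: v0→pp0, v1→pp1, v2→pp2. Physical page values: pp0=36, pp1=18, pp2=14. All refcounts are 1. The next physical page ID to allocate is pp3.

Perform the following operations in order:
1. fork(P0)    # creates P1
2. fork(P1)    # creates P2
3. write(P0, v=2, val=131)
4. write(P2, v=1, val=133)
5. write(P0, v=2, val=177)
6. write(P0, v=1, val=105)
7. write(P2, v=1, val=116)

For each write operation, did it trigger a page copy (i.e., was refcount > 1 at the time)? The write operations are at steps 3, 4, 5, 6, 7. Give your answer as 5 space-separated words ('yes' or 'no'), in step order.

Op 1: fork(P0) -> P1. 3 ppages; refcounts: pp0:2 pp1:2 pp2:2
Op 2: fork(P1) -> P2. 3 ppages; refcounts: pp0:3 pp1:3 pp2:3
Op 3: write(P0, v2, 131). refcount(pp2)=3>1 -> COPY to pp3. 4 ppages; refcounts: pp0:3 pp1:3 pp2:2 pp3:1
Op 4: write(P2, v1, 133). refcount(pp1)=3>1 -> COPY to pp4. 5 ppages; refcounts: pp0:3 pp1:2 pp2:2 pp3:1 pp4:1
Op 5: write(P0, v2, 177). refcount(pp3)=1 -> write in place. 5 ppages; refcounts: pp0:3 pp1:2 pp2:2 pp3:1 pp4:1
Op 6: write(P0, v1, 105). refcount(pp1)=2>1 -> COPY to pp5. 6 ppages; refcounts: pp0:3 pp1:1 pp2:2 pp3:1 pp4:1 pp5:1
Op 7: write(P2, v1, 116). refcount(pp4)=1 -> write in place. 6 ppages; refcounts: pp0:3 pp1:1 pp2:2 pp3:1 pp4:1 pp5:1

yes yes no yes no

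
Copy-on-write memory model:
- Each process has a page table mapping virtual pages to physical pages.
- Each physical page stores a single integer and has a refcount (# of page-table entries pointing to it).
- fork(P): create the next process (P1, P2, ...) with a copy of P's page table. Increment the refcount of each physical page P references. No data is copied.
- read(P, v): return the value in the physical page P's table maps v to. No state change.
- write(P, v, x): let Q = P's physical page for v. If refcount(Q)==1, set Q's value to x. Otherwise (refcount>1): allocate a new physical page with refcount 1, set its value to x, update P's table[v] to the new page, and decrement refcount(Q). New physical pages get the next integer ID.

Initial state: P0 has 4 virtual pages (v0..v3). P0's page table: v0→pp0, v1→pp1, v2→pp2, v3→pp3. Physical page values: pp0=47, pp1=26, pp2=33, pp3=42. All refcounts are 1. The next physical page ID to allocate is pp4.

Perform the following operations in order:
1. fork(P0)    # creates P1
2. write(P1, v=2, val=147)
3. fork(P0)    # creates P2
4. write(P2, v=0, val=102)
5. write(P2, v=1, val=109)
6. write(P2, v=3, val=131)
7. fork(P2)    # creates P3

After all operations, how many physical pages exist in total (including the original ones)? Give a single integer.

Op 1: fork(P0) -> P1. 4 ppages; refcounts: pp0:2 pp1:2 pp2:2 pp3:2
Op 2: write(P1, v2, 147). refcount(pp2)=2>1 -> COPY to pp4. 5 ppages; refcounts: pp0:2 pp1:2 pp2:1 pp3:2 pp4:1
Op 3: fork(P0) -> P2. 5 ppages; refcounts: pp0:3 pp1:3 pp2:2 pp3:3 pp4:1
Op 4: write(P2, v0, 102). refcount(pp0)=3>1 -> COPY to pp5. 6 ppages; refcounts: pp0:2 pp1:3 pp2:2 pp3:3 pp4:1 pp5:1
Op 5: write(P2, v1, 109). refcount(pp1)=3>1 -> COPY to pp6. 7 ppages; refcounts: pp0:2 pp1:2 pp2:2 pp3:3 pp4:1 pp5:1 pp6:1
Op 6: write(P2, v3, 131). refcount(pp3)=3>1 -> COPY to pp7. 8 ppages; refcounts: pp0:2 pp1:2 pp2:2 pp3:2 pp4:1 pp5:1 pp6:1 pp7:1
Op 7: fork(P2) -> P3. 8 ppages; refcounts: pp0:2 pp1:2 pp2:3 pp3:2 pp4:1 pp5:2 pp6:2 pp7:2

Answer: 8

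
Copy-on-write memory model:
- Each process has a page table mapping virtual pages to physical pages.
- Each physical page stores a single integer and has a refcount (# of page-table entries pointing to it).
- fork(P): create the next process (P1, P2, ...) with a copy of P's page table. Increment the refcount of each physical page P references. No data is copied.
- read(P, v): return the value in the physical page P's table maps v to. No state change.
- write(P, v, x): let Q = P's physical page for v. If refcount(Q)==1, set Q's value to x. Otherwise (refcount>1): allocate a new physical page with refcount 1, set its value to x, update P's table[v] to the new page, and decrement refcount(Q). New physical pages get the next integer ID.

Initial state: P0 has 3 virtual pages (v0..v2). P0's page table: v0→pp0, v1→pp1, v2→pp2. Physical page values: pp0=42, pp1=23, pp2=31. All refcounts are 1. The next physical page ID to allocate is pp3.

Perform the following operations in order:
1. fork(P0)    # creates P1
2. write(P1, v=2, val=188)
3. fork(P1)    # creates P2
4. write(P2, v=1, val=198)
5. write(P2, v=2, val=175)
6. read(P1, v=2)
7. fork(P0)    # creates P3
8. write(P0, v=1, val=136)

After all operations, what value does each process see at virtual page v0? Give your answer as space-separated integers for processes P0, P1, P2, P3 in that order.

Answer: 42 42 42 42

Derivation:
Op 1: fork(P0) -> P1. 3 ppages; refcounts: pp0:2 pp1:2 pp2:2
Op 2: write(P1, v2, 188). refcount(pp2)=2>1 -> COPY to pp3. 4 ppages; refcounts: pp0:2 pp1:2 pp2:1 pp3:1
Op 3: fork(P1) -> P2. 4 ppages; refcounts: pp0:3 pp1:3 pp2:1 pp3:2
Op 4: write(P2, v1, 198). refcount(pp1)=3>1 -> COPY to pp4. 5 ppages; refcounts: pp0:3 pp1:2 pp2:1 pp3:2 pp4:1
Op 5: write(P2, v2, 175). refcount(pp3)=2>1 -> COPY to pp5. 6 ppages; refcounts: pp0:3 pp1:2 pp2:1 pp3:1 pp4:1 pp5:1
Op 6: read(P1, v2) -> 188. No state change.
Op 7: fork(P0) -> P3. 6 ppages; refcounts: pp0:4 pp1:3 pp2:2 pp3:1 pp4:1 pp5:1
Op 8: write(P0, v1, 136). refcount(pp1)=3>1 -> COPY to pp6. 7 ppages; refcounts: pp0:4 pp1:2 pp2:2 pp3:1 pp4:1 pp5:1 pp6:1
P0: v0 -> pp0 = 42
P1: v0 -> pp0 = 42
P2: v0 -> pp0 = 42
P3: v0 -> pp0 = 42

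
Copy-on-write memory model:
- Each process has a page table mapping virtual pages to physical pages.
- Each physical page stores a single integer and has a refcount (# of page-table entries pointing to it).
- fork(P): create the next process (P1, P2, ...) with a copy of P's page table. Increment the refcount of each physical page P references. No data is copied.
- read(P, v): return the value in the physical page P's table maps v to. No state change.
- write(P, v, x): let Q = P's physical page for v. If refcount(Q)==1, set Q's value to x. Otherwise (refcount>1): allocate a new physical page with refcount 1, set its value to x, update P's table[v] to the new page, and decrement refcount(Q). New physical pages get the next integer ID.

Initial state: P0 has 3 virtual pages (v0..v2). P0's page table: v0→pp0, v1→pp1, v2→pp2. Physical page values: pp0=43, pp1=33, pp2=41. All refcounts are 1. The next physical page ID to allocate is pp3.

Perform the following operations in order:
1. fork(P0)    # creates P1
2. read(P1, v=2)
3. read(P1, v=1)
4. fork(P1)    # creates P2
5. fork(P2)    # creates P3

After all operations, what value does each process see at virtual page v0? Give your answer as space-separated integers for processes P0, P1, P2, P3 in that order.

Op 1: fork(P0) -> P1. 3 ppages; refcounts: pp0:2 pp1:2 pp2:2
Op 2: read(P1, v2) -> 41. No state change.
Op 3: read(P1, v1) -> 33. No state change.
Op 4: fork(P1) -> P2. 3 ppages; refcounts: pp0:3 pp1:3 pp2:3
Op 5: fork(P2) -> P3. 3 ppages; refcounts: pp0:4 pp1:4 pp2:4
P0: v0 -> pp0 = 43
P1: v0 -> pp0 = 43
P2: v0 -> pp0 = 43
P3: v0 -> pp0 = 43

Answer: 43 43 43 43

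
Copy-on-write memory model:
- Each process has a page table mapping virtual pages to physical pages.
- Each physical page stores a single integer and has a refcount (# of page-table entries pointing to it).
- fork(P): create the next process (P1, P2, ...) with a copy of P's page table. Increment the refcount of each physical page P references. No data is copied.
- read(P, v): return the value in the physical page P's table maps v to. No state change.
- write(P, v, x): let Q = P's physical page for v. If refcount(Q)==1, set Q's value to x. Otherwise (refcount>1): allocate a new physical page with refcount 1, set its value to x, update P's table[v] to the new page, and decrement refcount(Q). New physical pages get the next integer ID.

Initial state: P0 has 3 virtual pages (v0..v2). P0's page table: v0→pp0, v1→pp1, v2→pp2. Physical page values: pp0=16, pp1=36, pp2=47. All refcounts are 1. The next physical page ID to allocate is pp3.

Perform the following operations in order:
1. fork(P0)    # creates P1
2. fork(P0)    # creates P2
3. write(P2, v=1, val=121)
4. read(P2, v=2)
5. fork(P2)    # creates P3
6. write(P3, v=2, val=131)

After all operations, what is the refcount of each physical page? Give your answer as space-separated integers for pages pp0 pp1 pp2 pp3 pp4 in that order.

Answer: 4 2 3 2 1

Derivation:
Op 1: fork(P0) -> P1. 3 ppages; refcounts: pp0:2 pp1:2 pp2:2
Op 2: fork(P0) -> P2. 3 ppages; refcounts: pp0:3 pp1:3 pp2:3
Op 3: write(P2, v1, 121). refcount(pp1)=3>1 -> COPY to pp3. 4 ppages; refcounts: pp0:3 pp1:2 pp2:3 pp3:1
Op 4: read(P2, v2) -> 47. No state change.
Op 5: fork(P2) -> P3. 4 ppages; refcounts: pp0:4 pp1:2 pp2:4 pp3:2
Op 6: write(P3, v2, 131). refcount(pp2)=4>1 -> COPY to pp4. 5 ppages; refcounts: pp0:4 pp1:2 pp2:3 pp3:2 pp4:1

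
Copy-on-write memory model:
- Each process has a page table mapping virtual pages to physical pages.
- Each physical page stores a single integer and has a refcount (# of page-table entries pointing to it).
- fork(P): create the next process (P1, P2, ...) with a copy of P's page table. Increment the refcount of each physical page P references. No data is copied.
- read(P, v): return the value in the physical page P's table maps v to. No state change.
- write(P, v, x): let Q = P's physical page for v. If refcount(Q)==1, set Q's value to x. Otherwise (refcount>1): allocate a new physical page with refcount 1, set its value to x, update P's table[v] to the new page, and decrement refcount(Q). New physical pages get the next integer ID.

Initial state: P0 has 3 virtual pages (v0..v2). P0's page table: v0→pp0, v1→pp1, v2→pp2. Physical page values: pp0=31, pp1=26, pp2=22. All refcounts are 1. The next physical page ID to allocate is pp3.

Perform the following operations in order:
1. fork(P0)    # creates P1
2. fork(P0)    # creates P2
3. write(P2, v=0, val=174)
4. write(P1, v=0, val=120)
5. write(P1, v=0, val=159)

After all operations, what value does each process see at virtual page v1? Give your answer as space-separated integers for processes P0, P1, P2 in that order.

Op 1: fork(P0) -> P1. 3 ppages; refcounts: pp0:2 pp1:2 pp2:2
Op 2: fork(P0) -> P2. 3 ppages; refcounts: pp0:3 pp1:3 pp2:3
Op 3: write(P2, v0, 174). refcount(pp0)=3>1 -> COPY to pp3. 4 ppages; refcounts: pp0:2 pp1:3 pp2:3 pp3:1
Op 4: write(P1, v0, 120). refcount(pp0)=2>1 -> COPY to pp4. 5 ppages; refcounts: pp0:1 pp1:3 pp2:3 pp3:1 pp4:1
Op 5: write(P1, v0, 159). refcount(pp4)=1 -> write in place. 5 ppages; refcounts: pp0:1 pp1:3 pp2:3 pp3:1 pp4:1
P0: v1 -> pp1 = 26
P1: v1 -> pp1 = 26
P2: v1 -> pp1 = 26

Answer: 26 26 26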